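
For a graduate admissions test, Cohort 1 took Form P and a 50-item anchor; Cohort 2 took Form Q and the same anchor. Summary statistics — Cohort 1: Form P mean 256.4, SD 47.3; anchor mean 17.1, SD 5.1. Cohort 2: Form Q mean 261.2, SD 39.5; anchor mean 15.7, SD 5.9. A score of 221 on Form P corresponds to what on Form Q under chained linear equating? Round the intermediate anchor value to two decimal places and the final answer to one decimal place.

245.0

Form P → anchor (Cohort 1): v = (5.1/47.3)(221 − 256.4) + 17.1 = 13.28
anchor → Form Q (Cohort 2): y = (39.5/5.9)(13.28 − 15.7) + 261.2 = 245.0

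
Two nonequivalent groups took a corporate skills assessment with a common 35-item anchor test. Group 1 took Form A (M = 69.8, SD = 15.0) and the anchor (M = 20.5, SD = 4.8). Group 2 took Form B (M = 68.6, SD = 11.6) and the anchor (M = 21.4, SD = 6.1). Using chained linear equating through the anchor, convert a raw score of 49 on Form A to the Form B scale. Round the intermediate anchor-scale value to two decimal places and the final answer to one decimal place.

Form A → anchor (Group 1): v = (4.8/15.0)(49 − 69.8) + 20.5 = 13.84
anchor → Form B (Group 2): y = (11.6/6.1)(13.84 − 21.4) + 68.6 = 54.2

54.2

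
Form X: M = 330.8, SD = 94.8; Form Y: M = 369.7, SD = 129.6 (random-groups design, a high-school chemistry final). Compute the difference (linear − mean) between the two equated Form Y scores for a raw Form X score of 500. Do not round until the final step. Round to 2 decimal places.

62.11

Mean-equated: 500 + (369.7 − 330.8) = 538.90
Linear-equated: (129.6/94.8)(500 − 330.8) + 369.7 = 601.011
Difference = 601.011 − 538.90 = 62.11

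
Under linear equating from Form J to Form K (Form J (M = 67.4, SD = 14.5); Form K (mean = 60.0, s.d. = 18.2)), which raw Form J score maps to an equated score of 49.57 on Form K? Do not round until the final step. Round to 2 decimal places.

Invert y = (SD_Y/SD_X)(x − M_X) + M_Y:
x = (SD_X/SD_Y)(y − M_Y) + M_X = (14.5/18.2)(49.57 − 60.0) + 67.4
x = 0.796703 × -10.430 + 67.4 = 59.09

59.09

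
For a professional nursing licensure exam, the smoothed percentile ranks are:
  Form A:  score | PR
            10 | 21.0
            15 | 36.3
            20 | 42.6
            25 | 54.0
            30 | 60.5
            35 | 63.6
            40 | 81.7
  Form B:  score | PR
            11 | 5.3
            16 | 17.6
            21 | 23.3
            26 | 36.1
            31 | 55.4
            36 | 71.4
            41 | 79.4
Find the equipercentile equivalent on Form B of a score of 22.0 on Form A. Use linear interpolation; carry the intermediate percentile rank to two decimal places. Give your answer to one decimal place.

PR of 22.0 on Form A: 42.6 + (22.0 − 20)/(25 − 20) × (54.0 − 42.6) = 47.16
On Form B, PR 47.16 falls between score 26 (PR 36.1) and 31 (PR 55.4).
Interpolate: 26 + (47.16 − 36.1)/(55.4 − 36.1) × (31 − 26) = 28.9

28.9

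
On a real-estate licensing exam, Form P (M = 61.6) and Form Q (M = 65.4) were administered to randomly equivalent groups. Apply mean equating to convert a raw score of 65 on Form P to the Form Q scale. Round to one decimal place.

Mean equating: y = x + (M_Y − M_X) = 65 + (65.4 − 61.6) = 68.8

68.8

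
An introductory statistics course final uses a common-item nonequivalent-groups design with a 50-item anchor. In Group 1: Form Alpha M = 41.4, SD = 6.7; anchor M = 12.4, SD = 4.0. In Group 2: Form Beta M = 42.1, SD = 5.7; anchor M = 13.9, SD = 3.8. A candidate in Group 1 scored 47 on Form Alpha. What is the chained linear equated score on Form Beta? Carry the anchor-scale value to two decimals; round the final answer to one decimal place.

Form Alpha → anchor (Group 1): v = (4.0/6.7)(47 − 41.4) + 12.4 = 15.74
anchor → Form Beta (Group 2): y = (5.7/3.8)(15.74 − 13.9) + 42.1 = 44.9

44.9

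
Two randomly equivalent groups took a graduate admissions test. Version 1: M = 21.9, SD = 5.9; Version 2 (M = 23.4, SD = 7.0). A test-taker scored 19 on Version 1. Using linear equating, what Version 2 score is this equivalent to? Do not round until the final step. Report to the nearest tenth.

20.0

Linear equating: y = (SD_Y/SD_X)(x − M_X) + M_Y
y = (7.0/5.9)(19 − 21.9) + 23.4
y = 1.186441 × -2.9 + 23.4 = -3.4407 + 23.4 = 20.0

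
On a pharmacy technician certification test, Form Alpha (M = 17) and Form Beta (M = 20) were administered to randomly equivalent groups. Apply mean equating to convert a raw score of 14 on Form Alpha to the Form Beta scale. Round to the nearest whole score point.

17

Mean equating: y = x + (M_Y − M_X) = 14 + (20 − 17) = 17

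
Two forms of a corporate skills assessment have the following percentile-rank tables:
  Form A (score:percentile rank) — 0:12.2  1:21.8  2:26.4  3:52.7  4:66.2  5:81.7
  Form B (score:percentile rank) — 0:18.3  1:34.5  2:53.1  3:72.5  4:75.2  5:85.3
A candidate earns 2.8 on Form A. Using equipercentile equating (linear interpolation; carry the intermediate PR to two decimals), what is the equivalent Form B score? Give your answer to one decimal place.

PR of 2.8 on Form A: 26.4 + (2.8 − 2)/(3 − 2) × (52.7 − 26.4) = 47.44
On Form B, PR 47.44 falls between score 1 (PR 34.5) and 2 (PR 53.1).
Interpolate: 1 + (47.44 − 34.5)/(53.1 − 34.5) × (2 − 1) = 1.7

1.7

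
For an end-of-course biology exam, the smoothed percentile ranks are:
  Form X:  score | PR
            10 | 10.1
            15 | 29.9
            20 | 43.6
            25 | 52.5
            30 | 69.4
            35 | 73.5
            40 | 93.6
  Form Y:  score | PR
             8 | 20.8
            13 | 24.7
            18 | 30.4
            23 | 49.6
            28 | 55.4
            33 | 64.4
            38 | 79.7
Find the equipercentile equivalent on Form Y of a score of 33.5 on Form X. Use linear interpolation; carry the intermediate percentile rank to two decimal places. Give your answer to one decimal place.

35.6

PR of 33.5 on Form X: 69.4 + (33.5 − 30)/(35 − 30) × (73.5 − 69.4) = 72.27
On Form Y, PR 72.27 falls between score 33 (PR 64.4) and 38 (PR 79.7).
Interpolate: 33 + (72.27 − 64.4)/(79.7 − 64.4) × (38 − 33) = 35.6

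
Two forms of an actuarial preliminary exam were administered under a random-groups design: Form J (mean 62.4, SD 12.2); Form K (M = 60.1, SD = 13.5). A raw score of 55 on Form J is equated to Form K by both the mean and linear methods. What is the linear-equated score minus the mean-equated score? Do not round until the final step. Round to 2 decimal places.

-0.79

Mean-equated: 55 + (60.1 − 62.4) = 52.70
Linear-equated: (13.5/12.2)(55 − 62.4) + 60.1 = 51.911
Difference = 51.911 − 52.70 = -0.79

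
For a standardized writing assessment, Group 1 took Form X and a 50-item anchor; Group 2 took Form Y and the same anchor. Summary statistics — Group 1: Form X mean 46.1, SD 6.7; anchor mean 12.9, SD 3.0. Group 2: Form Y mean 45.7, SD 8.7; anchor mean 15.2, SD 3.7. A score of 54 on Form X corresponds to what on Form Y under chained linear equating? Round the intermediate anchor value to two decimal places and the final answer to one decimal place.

Form X → anchor (Group 1): v = (3.0/6.7)(54 − 46.1) + 12.9 = 16.44
anchor → Form Y (Group 2): y = (8.7/3.7)(16.44 − 15.2) + 45.7 = 48.6

48.6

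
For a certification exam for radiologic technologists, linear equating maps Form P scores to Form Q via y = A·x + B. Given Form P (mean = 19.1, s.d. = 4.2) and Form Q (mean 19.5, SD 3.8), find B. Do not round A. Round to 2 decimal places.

2.22

A = SD_Y / SD_X = 3.8 / 4.2 = 0.904762
B = M_Y − A·M_X = 19.5 − 0.904762 × 19.1 = 2.22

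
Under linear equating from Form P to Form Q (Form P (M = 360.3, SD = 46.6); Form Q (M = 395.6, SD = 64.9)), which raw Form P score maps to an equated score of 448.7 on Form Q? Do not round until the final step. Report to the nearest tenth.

Invert y = (SD_Y/SD_X)(x − M_X) + M_Y:
x = (SD_X/SD_Y)(y − M_Y) + M_X = (46.6/64.9)(448.7 − 395.6) + 360.3
x = 0.718028 × 53.100 + 360.3 = 398.4

398.4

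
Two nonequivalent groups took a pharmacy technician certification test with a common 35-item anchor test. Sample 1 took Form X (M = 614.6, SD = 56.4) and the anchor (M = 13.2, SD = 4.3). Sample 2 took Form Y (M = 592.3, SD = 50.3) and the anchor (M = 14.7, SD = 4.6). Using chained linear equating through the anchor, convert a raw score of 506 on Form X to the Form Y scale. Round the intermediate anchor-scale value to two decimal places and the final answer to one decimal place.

485.4

Form X → anchor (Sample 1): v = (4.3/56.4)(506 − 614.6) + 13.2 = 4.92
anchor → Form Y (Sample 2): y = (50.3/4.6)(4.92 − 14.7) + 592.3 = 485.4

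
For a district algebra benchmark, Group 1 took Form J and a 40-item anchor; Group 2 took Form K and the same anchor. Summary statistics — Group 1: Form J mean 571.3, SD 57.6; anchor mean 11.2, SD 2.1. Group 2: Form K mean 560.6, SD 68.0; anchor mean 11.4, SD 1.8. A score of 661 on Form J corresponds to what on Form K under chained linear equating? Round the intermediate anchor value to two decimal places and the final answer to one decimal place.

676.6

Form J → anchor (Group 1): v = (2.1/57.6)(661 − 571.3) + 11.2 = 14.47
anchor → Form K (Group 2): y = (68.0/1.8)(14.47 − 11.4) + 560.6 = 676.6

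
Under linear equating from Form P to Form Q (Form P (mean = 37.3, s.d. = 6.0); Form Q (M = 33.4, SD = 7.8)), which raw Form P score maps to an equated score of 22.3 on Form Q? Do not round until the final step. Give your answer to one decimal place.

Invert y = (SD_Y/SD_X)(x − M_X) + M_Y:
x = (SD_X/SD_Y)(y − M_Y) + M_X = (6.0/7.8)(22.3 − 33.4) + 37.3
x = 0.769231 × -11.100 + 37.3 = 28.8

28.8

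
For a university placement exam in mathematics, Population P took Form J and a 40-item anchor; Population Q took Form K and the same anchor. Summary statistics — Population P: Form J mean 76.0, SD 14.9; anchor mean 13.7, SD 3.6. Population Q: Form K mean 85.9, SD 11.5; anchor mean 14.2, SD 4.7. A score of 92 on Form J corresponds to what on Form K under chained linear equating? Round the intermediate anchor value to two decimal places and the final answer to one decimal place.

94.1

Form J → anchor (Population P): v = (3.6/14.9)(92 − 76.0) + 13.7 = 17.57
anchor → Form K (Population Q): y = (11.5/4.7)(17.57 − 14.2) + 85.9 = 94.1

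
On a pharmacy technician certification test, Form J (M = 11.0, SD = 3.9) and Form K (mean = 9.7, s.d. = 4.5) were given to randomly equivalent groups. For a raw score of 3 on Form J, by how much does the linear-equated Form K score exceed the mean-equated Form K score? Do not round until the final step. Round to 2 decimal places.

-1.23

Mean-equated: 3 + (9.7 − 11.0) = 1.70
Linear-equated: (4.5/3.9)(3 − 11.0) + 9.7 = 0.469
Difference = 0.469 − 1.70 = -1.23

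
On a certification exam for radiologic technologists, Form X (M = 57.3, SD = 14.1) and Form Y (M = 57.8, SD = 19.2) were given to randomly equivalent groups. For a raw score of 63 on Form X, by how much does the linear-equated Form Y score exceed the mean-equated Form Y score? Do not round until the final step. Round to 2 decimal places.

2.06

Mean-equated: 63 + (57.8 − 57.3) = 63.50
Linear-equated: (19.2/14.1)(63 − 57.3) + 57.8 = 65.562
Difference = 65.562 − 63.50 = 2.06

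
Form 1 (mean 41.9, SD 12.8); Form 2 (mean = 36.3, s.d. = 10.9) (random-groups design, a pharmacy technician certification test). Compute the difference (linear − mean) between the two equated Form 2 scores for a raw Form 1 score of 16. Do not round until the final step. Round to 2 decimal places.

3.84

Mean-equated: 16 + (36.3 − 41.9) = 10.40
Linear-equated: (10.9/12.8)(16 − 41.9) + 36.3 = 14.245
Difference = 14.245 − 10.40 = 3.84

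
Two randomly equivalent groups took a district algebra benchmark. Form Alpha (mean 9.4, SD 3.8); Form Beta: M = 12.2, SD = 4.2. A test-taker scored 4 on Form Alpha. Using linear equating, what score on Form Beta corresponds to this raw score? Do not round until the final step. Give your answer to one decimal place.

Linear equating: y = (SD_Y/SD_X)(x − M_X) + M_Y
y = (4.2/3.8)(4 − 9.4) + 12.2
y = 1.105263 × -5.4 + 12.2 = -5.9684 + 12.2 = 6.2

6.2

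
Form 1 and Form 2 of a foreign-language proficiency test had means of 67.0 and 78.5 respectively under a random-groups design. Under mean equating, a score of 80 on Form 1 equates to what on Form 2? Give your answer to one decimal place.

Mean equating: y = x + (M_Y − M_X) = 80 + (78.5 − 67.0) = 91.5

91.5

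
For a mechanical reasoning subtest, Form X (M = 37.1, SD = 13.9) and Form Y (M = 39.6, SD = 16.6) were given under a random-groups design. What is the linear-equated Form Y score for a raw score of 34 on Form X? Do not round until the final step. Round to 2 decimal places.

Linear equating: y = (SD_Y/SD_X)(x − M_X) + M_Y
y = (16.6/13.9)(34 − 37.1) + 39.6
y = 1.194245 × -3.1 + 39.6 = -3.7022 + 39.6 = 35.90

35.90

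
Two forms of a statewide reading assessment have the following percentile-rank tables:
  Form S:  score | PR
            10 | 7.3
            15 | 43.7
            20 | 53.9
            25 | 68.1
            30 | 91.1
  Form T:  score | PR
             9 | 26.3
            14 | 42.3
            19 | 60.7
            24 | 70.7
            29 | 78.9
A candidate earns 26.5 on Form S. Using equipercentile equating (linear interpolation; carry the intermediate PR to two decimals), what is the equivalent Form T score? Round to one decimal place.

26.6

PR of 26.5 on Form S: 68.1 + (26.5 − 25)/(30 − 25) × (91.1 − 68.1) = 75.00
On Form T, PR 75.00 falls between score 24 (PR 70.7) and 29 (PR 78.9).
Interpolate: 24 + (75.00 − 70.7)/(78.9 − 70.7) × (29 − 24) = 26.6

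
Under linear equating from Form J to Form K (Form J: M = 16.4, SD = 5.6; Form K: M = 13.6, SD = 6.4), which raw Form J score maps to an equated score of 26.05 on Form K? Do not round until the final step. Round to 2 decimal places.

27.29

Invert y = (SD_Y/SD_X)(x − M_X) + M_Y:
x = (SD_X/SD_Y)(y − M_Y) + M_X = (5.6/6.4)(26.05 − 13.6) + 16.4
x = 0.875000 × 12.450 + 16.4 = 27.29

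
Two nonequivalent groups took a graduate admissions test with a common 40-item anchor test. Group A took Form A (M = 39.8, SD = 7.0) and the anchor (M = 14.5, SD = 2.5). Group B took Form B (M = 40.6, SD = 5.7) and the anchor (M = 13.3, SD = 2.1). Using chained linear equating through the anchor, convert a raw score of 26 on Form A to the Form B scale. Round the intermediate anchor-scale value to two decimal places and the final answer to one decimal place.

Form A → anchor (Group A): v = (2.5/7.0)(26 − 39.8) + 14.5 = 9.57
anchor → Form B (Group B): y = (5.7/2.1)(9.57 − 13.3) + 40.6 = 30.5

30.5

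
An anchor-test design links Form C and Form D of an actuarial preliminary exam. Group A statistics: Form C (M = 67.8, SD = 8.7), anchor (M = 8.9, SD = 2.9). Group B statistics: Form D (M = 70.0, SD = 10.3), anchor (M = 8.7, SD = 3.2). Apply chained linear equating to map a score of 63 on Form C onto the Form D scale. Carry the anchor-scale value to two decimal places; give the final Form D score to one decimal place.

65.5

Form C → anchor (Group A): v = (2.9/8.7)(63 − 67.8) + 8.9 = 7.30
anchor → Form D (Group B): y = (10.3/3.2)(7.30 − 8.7) + 70.0 = 65.5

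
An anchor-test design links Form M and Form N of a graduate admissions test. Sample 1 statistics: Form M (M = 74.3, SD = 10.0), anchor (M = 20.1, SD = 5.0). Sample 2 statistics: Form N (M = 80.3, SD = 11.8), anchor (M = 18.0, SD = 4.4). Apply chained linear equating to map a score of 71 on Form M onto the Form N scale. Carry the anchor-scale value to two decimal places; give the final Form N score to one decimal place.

81.5

Form M → anchor (Sample 1): v = (5.0/10.0)(71 − 74.3) + 20.1 = 18.45
anchor → Form N (Sample 2): y = (11.8/4.4)(18.45 − 18.0) + 80.3 = 81.5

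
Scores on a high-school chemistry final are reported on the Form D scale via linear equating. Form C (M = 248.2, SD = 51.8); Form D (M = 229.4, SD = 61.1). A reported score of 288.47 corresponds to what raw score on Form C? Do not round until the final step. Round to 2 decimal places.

Invert y = (SD_Y/SD_X)(x − M_X) + M_Y:
x = (SD_X/SD_Y)(y − M_Y) + M_X = (51.8/61.1)(288.47 − 229.4) + 248.2
x = 0.847791 × 59.070 + 248.2 = 298.28

298.28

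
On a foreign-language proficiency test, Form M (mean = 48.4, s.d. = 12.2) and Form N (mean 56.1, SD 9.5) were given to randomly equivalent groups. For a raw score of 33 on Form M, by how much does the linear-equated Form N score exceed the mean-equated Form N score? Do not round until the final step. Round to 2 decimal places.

3.41

Mean-equated: 33 + (56.1 − 48.4) = 40.70
Linear-equated: (9.5/12.2)(33 − 48.4) + 56.1 = 44.108
Difference = 44.108 − 40.70 = 3.41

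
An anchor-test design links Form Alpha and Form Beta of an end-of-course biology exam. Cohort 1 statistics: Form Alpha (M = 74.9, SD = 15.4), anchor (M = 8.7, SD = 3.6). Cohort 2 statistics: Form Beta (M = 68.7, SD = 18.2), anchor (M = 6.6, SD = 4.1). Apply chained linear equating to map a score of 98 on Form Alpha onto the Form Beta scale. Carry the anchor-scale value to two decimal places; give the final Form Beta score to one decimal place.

102.0

Form Alpha → anchor (Cohort 1): v = (3.6/15.4)(98 − 74.9) + 8.7 = 14.10
anchor → Form Beta (Cohort 2): y = (18.2/4.1)(14.10 − 6.6) + 68.7 = 102.0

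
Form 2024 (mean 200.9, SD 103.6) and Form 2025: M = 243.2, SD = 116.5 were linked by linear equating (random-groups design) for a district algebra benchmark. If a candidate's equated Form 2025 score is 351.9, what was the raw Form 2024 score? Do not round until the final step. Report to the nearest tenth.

Invert y = (SD_Y/SD_X)(x − M_X) + M_Y:
x = (SD_X/SD_Y)(y − M_Y) + M_X = (103.6/116.5)(351.9 − 243.2) + 200.9
x = 0.889270 × 108.700 + 200.9 = 297.6

297.6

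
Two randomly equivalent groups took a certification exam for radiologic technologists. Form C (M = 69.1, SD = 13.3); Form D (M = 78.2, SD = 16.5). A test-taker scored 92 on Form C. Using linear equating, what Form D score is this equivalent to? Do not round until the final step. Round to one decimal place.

106.6

Linear equating: y = (SD_Y/SD_X)(x − M_X) + M_Y
y = (16.5/13.3)(92 − 69.1) + 78.2
y = 1.240602 × 22.9 + 78.2 = 28.4098 + 78.2 = 106.6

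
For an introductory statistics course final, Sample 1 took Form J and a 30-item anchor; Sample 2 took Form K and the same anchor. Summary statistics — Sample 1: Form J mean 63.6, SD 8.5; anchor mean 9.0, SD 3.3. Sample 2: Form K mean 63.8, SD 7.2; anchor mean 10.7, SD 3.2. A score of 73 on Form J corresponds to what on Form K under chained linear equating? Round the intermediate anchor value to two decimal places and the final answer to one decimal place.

Form J → anchor (Sample 1): v = (3.3/8.5)(73 − 63.6) + 9.0 = 12.65
anchor → Form K (Sample 2): y = (7.2/3.2)(12.65 − 10.7) + 63.8 = 68.2

68.2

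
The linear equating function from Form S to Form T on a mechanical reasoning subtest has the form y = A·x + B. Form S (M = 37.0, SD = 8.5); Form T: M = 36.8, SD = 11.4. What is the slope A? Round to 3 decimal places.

1.341

A = SD_Y / SD_X = 11.4 / 8.5 = 1.341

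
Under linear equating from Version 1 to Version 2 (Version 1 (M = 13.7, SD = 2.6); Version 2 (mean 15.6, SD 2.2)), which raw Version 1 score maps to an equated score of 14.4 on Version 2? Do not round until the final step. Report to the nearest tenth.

12.3

Invert y = (SD_Y/SD_X)(x − M_X) + M_Y:
x = (SD_X/SD_Y)(y − M_Y) + M_X = (2.6/2.2)(14.4 − 15.6) + 13.7
x = 1.181818 × -1.200 + 13.7 = 12.3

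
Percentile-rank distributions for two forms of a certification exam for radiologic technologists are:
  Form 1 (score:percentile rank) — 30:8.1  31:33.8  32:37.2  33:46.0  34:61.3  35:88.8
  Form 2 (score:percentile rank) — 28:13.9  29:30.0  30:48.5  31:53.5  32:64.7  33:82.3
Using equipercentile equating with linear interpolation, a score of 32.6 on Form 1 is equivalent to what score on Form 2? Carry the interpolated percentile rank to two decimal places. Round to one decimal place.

PR of 32.6 on Form 1: 37.2 + (32.6 − 32)/(33 − 32) × (46.0 − 37.2) = 42.48
On Form 2, PR 42.48 falls between score 29 (PR 30.0) and 30 (PR 48.5).
Interpolate: 29 + (42.48 − 30.0)/(48.5 − 30.0) × (30 − 29) = 29.7

29.7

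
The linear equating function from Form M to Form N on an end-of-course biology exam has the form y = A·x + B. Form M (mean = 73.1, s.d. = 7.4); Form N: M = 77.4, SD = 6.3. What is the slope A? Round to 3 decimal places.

A = SD_Y / SD_X = 6.3 / 7.4 = 0.851

0.851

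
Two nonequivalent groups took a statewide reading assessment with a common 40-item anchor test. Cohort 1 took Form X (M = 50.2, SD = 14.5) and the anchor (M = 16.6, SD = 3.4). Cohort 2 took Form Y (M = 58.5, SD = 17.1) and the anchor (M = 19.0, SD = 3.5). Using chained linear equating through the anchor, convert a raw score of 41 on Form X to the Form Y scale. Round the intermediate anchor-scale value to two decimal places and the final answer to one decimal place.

36.2

Form X → anchor (Cohort 1): v = (3.4/14.5)(41 − 50.2) + 16.6 = 14.44
anchor → Form Y (Cohort 2): y = (17.1/3.5)(14.44 − 19.0) + 58.5 = 36.2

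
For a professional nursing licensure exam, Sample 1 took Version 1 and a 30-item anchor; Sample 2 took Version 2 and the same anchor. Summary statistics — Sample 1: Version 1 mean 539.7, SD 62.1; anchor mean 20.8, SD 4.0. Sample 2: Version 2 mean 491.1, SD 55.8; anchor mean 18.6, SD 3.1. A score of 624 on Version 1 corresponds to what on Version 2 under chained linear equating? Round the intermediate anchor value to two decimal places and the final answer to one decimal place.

628.4

Version 1 → anchor (Sample 1): v = (4.0/62.1)(624 − 539.7) + 20.8 = 26.23
anchor → Version 2 (Sample 2): y = (55.8/3.1)(26.23 − 18.6) + 491.1 = 628.4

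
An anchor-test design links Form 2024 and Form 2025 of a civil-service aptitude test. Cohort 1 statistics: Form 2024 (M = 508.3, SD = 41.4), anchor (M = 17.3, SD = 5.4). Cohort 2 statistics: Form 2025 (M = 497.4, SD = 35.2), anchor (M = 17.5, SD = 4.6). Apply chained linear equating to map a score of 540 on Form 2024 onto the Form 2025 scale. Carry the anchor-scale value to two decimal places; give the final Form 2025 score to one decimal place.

527.5

Form 2024 → anchor (Cohort 1): v = (5.4/41.4)(540 − 508.3) + 17.3 = 21.43
anchor → Form 2025 (Cohort 2): y = (35.2/4.6)(21.43 − 17.5) + 497.4 = 527.5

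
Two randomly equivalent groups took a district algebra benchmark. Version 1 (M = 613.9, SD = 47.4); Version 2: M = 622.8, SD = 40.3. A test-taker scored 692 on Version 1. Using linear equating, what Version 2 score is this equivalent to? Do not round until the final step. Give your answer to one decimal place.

689.2

Linear equating: y = (SD_Y/SD_X)(x − M_X) + M_Y
y = (40.3/47.4)(692 − 613.9) + 622.8
y = 0.850211 × 78.1 + 622.8 = 66.4015 + 622.8 = 689.2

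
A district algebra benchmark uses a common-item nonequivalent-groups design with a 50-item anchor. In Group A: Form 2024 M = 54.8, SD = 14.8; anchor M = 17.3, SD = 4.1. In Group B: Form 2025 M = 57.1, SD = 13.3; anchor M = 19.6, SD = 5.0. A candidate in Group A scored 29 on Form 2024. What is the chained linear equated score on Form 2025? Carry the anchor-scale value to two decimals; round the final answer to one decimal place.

32.0

Form 2024 → anchor (Group A): v = (4.1/14.8)(29 − 54.8) + 17.3 = 10.15
anchor → Form 2025 (Group B): y = (13.3/5.0)(10.15 − 19.6) + 57.1 = 32.0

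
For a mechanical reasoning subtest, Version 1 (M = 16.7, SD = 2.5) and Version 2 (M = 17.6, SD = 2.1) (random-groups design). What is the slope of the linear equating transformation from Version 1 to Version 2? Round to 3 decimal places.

A = SD_Y / SD_X = 2.1 / 2.5 = 0.840

0.840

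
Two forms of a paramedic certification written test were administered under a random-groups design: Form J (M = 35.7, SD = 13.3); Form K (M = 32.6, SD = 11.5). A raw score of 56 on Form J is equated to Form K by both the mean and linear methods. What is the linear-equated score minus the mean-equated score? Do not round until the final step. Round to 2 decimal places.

-2.75

Mean-equated: 56 + (32.6 − 35.7) = 52.90
Linear-equated: (11.5/13.3)(56 − 35.7) + 32.6 = 50.153
Difference = 50.153 − 52.90 = -2.75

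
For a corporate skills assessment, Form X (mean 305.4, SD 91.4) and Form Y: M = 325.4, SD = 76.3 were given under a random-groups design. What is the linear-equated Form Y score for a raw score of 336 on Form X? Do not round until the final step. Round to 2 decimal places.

Linear equating: y = (SD_Y/SD_X)(x − M_X) + M_Y
y = (76.3/91.4)(336 − 305.4) + 325.4
y = 0.834792 × 30.6 + 325.4 = 25.5446 + 325.4 = 350.94

350.94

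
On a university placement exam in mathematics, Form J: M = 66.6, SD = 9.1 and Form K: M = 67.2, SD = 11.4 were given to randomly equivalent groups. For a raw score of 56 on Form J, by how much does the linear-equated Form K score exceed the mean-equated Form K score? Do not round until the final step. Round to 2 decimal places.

-2.68

Mean-equated: 56 + (67.2 − 66.6) = 56.60
Linear-equated: (11.4/9.1)(56 − 66.6) + 67.2 = 53.921
Difference = 53.921 − 56.60 = -2.68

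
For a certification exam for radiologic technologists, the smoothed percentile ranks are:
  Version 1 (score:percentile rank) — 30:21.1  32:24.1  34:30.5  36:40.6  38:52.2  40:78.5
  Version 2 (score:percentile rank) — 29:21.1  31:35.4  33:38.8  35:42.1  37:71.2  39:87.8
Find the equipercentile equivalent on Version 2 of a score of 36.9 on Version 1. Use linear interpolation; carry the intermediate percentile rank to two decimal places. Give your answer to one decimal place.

35.3

PR of 36.9 on Version 1: 40.6 + (36.9 − 36)/(38 − 36) × (52.2 − 40.6) = 45.82
On Version 2, PR 45.82 falls between score 35 (PR 42.1) and 37 (PR 71.2).
Interpolate: 35 + (45.82 − 42.1)/(71.2 − 42.1) × (37 − 35) = 35.3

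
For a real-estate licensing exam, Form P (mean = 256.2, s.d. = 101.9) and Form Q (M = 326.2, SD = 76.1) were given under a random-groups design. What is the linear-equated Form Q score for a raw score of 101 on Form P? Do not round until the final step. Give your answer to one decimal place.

210.3

Linear equating: y = (SD_Y/SD_X)(x − M_X) + M_Y
y = (76.1/101.9)(101 − 256.2) + 326.2
y = 0.746811 × -155.2 + 326.2 = -115.9050 + 326.2 = 210.3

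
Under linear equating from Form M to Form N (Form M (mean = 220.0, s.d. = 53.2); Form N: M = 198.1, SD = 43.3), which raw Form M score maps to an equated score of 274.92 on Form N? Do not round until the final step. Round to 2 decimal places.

Invert y = (SD_Y/SD_X)(x − M_X) + M_Y:
x = (SD_X/SD_Y)(y − M_Y) + M_X = (53.2/43.3)(274.92 − 198.1) + 220.0
x = 1.228637 × 76.820 + 220.0 = 314.38

314.38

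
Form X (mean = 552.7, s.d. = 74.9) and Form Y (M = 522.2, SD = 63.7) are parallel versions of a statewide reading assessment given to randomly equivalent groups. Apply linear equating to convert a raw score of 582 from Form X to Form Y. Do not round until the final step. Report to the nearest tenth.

547.1

Linear equating: y = (SD_Y/SD_X)(x − M_X) + M_Y
y = (63.7/74.9)(582 − 552.7) + 522.2
y = 0.850467 × 29.3 + 522.2 = 24.9187 + 522.2 = 547.1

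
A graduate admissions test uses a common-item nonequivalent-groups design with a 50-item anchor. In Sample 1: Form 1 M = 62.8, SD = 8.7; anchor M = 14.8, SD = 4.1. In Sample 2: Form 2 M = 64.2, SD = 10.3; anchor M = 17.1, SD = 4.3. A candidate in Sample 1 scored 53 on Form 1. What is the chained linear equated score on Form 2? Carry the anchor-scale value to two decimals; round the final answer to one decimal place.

Form 1 → anchor (Sample 1): v = (4.1/8.7)(53 − 62.8) + 14.8 = 10.18
anchor → Form 2 (Sample 2): y = (10.3/4.3)(10.18 − 17.1) + 64.2 = 47.6

47.6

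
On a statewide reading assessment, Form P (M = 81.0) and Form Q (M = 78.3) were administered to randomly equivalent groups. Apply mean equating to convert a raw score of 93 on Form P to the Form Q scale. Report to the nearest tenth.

90.3

Mean equating: y = x + (M_Y − M_X) = 93 + (78.3 − 81.0) = 90.3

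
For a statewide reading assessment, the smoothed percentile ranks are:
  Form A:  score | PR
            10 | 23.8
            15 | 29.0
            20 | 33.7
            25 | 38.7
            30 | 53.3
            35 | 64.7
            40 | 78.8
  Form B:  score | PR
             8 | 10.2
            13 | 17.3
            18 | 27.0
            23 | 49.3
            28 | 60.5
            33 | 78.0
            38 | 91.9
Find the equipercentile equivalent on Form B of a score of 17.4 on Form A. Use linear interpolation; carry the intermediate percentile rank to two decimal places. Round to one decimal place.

19.0

PR of 17.4 on Form A: 29.0 + (17.4 − 15)/(20 − 15) × (33.7 − 29.0) = 31.26
On Form B, PR 31.26 falls between score 18 (PR 27.0) and 23 (PR 49.3).
Interpolate: 18 + (31.26 − 27.0)/(49.3 − 27.0) × (23 − 18) = 19.0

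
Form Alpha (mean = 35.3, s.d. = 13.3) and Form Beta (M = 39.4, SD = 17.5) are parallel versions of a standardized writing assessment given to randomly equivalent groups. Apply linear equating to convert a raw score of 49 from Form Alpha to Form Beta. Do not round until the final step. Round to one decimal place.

57.4

Linear equating: y = (SD_Y/SD_X)(x − M_X) + M_Y
y = (17.5/13.3)(49 − 35.3) + 39.4
y = 1.315789 × 13.7 + 39.4 = 18.0263 + 39.4 = 57.4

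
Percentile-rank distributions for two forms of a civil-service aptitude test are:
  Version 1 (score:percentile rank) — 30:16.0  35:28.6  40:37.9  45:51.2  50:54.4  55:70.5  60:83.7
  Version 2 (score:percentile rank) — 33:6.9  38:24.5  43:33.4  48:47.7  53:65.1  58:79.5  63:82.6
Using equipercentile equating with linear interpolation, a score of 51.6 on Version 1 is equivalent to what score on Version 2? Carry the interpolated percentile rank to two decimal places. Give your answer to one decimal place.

PR of 51.6 on Version 1: 54.4 + (51.6 − 50)/(55 − 50) × (70.5 − 54.4) = 59.55
On Version 2, PR 59.55 falls between score 48 (PR 47.7) and 53 (PR 65.1).
Interpolate: 48 + (59.55 − 47.7)/(65.1 − 47.7) × (53 − 48) = 51.4

51.4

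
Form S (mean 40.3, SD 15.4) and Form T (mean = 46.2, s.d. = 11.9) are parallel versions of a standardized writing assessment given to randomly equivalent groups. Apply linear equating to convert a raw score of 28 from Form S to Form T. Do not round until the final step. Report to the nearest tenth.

36.7

Linear equating: y = (SD_Y/SD_X)(x − M_X) + M_Y
y = (11.9/15.4)(28 − 40.3) + 46.2
y = 0.772727 × -12.3 + 46.2 = -9.5045 + 46.2 = 36.7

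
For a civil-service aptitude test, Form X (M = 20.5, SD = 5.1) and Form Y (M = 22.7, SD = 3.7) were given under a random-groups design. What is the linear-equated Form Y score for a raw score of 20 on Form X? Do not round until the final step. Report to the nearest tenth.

Linear equating: y = (SD_Y/SD_X)(x − M_X) + M_Y
y = (3.7/5.1)(20 − 20.5) + 22.7
y = 0.725490 × -0.5 + 22.7 = -0.3627 + 22.7 = 22.3

22.3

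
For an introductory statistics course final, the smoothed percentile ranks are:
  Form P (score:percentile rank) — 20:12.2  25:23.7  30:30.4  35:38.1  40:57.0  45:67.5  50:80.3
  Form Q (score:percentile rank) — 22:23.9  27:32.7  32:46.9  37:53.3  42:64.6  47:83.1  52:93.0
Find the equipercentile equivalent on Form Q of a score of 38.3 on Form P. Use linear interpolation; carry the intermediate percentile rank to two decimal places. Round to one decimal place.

PR of 38.3 on Form P: 38.1 + (38.3 − 35)/(40 − 35) × (57.0 − 38.1) = 50.57
On Form Q, PR 50.57 falls between score 32 (PR 46.9) and 37 (PR 53.3).
Interpolate: 32 + (50.57 − 46.9)/(53.3 − 46.9) × (37 − 32) = 34.9

34.9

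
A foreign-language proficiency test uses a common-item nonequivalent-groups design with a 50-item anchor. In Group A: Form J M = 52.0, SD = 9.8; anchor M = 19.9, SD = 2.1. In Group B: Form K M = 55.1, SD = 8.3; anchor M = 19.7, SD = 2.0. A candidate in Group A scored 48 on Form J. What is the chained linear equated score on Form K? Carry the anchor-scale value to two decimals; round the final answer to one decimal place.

Form J → anchor (Group A): v = (2.1/9.8)(48 − 52.0) + 19.9 = 19.04
anchor → Form K (Group B): y = (8.3/2.0)(19.04 − 19.7) + 55.1 = 52.4

52.4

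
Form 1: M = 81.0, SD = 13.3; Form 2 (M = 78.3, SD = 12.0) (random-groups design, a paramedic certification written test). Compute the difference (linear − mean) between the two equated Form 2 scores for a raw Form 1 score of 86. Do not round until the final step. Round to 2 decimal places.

Mean-equated: 86 + (78.3 − 81.0) = 83.30
Linear-equated: (12.0/13.3)(86 − 81.0) + 78.3 = 82.811
Difference = 82.811 − 83.30 = -0.49

-0.49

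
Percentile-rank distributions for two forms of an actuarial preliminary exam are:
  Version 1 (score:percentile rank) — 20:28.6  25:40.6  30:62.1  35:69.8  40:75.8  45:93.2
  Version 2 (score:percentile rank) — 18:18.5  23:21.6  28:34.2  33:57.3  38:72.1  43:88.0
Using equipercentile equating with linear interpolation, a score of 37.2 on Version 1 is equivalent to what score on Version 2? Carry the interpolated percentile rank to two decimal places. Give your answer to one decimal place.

38.1

PR of 37.2 on Version 1: 69.8 + (37.2 − 35)/(40 − 35) × (75.8 − 69.8) = 72.44
On Version 2, PR 72.44 falls between score 38 (PR 72.1) and 43 (PR 88.0).
Interpolate: 38 + (72.44 − 72.1)/(88.0 − 72.1) × (43 − 38) = 38.1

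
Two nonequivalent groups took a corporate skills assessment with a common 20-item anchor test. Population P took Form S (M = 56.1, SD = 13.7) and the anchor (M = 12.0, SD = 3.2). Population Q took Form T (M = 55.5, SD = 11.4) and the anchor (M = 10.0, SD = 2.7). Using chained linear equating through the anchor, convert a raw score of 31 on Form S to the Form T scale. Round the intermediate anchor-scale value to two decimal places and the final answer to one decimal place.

39.2

Form S → anchor (Population P): v = (3.2/13.7)(31 − 56.1) + 12.0 = 6.14
anchor → Form T (Population Q): y = (11.4/2.7)(6.14 − 10.0) + 55.5 = 39.2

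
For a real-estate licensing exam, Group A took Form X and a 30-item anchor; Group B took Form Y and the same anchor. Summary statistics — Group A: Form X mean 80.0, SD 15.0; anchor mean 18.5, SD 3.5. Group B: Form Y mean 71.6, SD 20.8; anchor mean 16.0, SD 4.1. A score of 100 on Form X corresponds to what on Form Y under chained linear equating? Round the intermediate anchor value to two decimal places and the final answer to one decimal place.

108.0

Form X → anchor (Group A): v = (3.5/15.0)(100 − 80.0) + 18.5 = 23.17
anchor → Form Y (Group B): y = (20.8/4.1)(23.17 − 16.0) + 71.6 = 108.0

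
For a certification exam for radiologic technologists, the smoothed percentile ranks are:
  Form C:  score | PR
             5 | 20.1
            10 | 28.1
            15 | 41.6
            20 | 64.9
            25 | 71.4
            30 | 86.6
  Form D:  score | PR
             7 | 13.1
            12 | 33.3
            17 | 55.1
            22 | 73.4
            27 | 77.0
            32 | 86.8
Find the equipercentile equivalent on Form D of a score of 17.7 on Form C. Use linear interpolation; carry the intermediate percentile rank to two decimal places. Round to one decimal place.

16.8

PR of 17.7 on Form C: 41.6 + (17.7 − 15)/(20 − 15) × (64.9 − 41.6) = 54.18
On Form D, PR 54.18 falls between score 12 (PR 33.3) and 17 (PR 55.1).
Interpolate: 12 + (54.18 − 33.3)/(55.1 − 33.3) × (17 − 12) = 16.8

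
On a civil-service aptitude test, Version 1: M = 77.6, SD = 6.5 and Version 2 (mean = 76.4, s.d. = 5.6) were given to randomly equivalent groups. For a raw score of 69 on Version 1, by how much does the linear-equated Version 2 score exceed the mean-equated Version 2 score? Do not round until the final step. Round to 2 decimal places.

1.19

Mean-equated: 69 + (76.4 − 77.6) = 67.80
Linear-equated: (5.6/6.5)(69 − 77.6) + 76.4 = 68.991
Difference = 68.991 − 67.80 = 1.19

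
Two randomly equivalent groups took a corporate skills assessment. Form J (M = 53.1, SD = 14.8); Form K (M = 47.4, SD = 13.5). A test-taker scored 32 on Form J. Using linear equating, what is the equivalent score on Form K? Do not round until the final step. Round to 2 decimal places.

28.15

Linear equating: y = (SD_Y/SD_X)(x − M_X) + M_Y
y = (13.5/14.8)(32 − 53.1) + 47.4
y = 0.912162 × -21.1 + 47.4 = -19.2466 + 47.4 = 28.15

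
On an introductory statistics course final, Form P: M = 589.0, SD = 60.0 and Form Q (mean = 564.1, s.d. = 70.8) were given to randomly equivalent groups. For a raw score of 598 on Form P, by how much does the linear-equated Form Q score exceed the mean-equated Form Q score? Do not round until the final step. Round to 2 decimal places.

1.62

Mean-equated: 598 + (564.1 − 589.0) = 573.10
Linear-equated: (70.8/60.0)(598 − 589.0) + 564.1 = 574.720
Difference = 574.720 − 573.10 = 1.62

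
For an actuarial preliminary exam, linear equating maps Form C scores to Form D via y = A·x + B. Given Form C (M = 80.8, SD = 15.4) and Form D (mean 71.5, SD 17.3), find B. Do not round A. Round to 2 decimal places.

A = SD_Y / SD_X = 17.3 / 15.4 = 1.123377
B = M_Y − A·M_X = 71.5 − 1.123377 × 80.8 = -19.27

-19.27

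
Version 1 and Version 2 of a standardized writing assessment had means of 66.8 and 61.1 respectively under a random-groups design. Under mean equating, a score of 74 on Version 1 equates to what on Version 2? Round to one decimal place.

68.3

Mean equating: y = x + (M_Y − M_X) = 74 + (61.1 − 66.8) = 68.3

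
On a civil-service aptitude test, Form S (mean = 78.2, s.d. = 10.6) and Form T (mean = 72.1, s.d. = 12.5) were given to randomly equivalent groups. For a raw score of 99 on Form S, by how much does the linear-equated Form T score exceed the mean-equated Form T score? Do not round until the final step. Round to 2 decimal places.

Mean-equated: 99 + (72.1 − 78.2) = 92.90
Linear-equated: (12.5/10.6)(99 − 78.2) + 72.1 = 96.628
Difference = 96.628 − 92.90 = 3.73

3.73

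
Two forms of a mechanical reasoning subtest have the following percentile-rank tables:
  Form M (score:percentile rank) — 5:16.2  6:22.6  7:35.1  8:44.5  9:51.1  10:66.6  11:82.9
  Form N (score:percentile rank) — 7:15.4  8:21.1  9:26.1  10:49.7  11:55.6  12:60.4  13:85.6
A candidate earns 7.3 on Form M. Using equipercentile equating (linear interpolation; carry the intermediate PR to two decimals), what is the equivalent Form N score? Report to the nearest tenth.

9.5

PR of 7.3 on Form M: 35.1 + (7.3 − 7)/(8 − 7) × (44.5 − 35.1) = 37.92
On Form N, PR 37.92 falls between score 9 (PR 26.1) and 10 (PR 49.7).
Interpolate: 9 + (37.92 − 26.1)/(49.7 − 26.1) × (10 − 9) = 9.5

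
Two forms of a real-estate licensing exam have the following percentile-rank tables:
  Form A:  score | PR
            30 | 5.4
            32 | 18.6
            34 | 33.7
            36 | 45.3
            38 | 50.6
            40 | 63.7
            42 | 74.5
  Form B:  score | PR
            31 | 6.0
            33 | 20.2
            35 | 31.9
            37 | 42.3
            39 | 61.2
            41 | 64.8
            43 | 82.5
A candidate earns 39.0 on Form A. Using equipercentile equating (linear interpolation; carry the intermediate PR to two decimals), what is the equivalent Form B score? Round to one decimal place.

38.6

PR of 39.0 on Form A: 50.6 + (39.0 − 38)/(40 − 38) × (63.7 − 50.6) = 57.15
On Form B, PR 57.15 falls between score 37 (PR 42.3) and 39 (PR 61.2).
Interpolate: 37 + (57.15 − 42.3)/(61.2 − 42.3) × (39 − 37) = 38.6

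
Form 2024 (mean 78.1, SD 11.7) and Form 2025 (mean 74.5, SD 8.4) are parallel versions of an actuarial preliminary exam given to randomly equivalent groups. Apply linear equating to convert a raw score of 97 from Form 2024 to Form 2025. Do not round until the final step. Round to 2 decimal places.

Linear equating: y = (SD_Y/SD_X)(x − M_X) + M_Y
y = (8.4/11.7)(97 − 78.1) + 74.5
y = 0.717949 × 18.9 + 74.5 = 13.5692 + 74.5 = 88.07

88.07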